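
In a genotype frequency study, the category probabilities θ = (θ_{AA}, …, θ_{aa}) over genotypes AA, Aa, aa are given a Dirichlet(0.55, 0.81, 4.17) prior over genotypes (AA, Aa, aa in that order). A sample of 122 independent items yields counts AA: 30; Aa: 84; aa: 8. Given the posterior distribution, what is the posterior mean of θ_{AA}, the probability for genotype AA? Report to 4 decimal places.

The Dirichlet prior is conjugate to the Multinomial likelihood: each posterior αⱼ = prior αⱼ + observed count nⱼ.
Posterior concentration: (30.55, 84.81, 12.17), total = 127.53.
E[θ_{AA}|data] = α_{AA}/Σα = 30.55/127.53 = 0.2396.

0.2396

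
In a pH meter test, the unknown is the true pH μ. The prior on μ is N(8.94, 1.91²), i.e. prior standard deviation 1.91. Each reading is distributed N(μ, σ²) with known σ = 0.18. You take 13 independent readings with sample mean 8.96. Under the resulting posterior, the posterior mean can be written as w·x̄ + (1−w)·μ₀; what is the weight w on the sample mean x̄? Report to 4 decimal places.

For Normal data with known variance σ², a Normal(μ₀, σ₀²) prior on μ is conjugate. Posterior precision = 1/σ₀² + n/σ²; posterior mean is the precision-weighted average of μ₀ and x̄.
σ₀² = 1.91² = 3.6481, σ² = 0.18² = 0.0324. Prior precision 1/σ₀² = 1/3.6481; data precision n/σ² = 13/0.0324.
w = (n/σ²)/(1/σ₀² + n/σ²) = n·σ₀²/(σ² + n·σ₀²) = 13·3.6481/(0.0324 + 13·3.6481) = 47.4253/47.4577 = 0.9993.

0.9993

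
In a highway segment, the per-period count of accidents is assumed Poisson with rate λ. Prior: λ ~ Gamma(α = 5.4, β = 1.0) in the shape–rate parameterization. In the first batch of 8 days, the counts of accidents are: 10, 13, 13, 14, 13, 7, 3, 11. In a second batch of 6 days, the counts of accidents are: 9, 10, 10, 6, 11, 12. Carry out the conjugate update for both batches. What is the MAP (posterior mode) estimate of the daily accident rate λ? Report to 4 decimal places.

9.7600

With a Gamma(shape α, rate β) prior, the Poisson likelihood is conjugate: the posterior is Gamma(α + ΣXᵢ, β + n).
Batch 1: sum of counts S = 84 over n = 8 days.
After batch 1: Gamma(α+S, β+n) = Gamma(5.4+84, 1.0+8) = Gamma(89.4, 9.0).
Batch 2: sum of counts S = 58 over n = 6 days.
After batch 2: Gamma(α+S, β+n) = Gamma(89.4+58, 9.0+6) = Gamma(147.4, 15.0).
Mode of Gamma(α,β) for α≥1 is (α−1)/β = 146.4/15.0 = 9.7600.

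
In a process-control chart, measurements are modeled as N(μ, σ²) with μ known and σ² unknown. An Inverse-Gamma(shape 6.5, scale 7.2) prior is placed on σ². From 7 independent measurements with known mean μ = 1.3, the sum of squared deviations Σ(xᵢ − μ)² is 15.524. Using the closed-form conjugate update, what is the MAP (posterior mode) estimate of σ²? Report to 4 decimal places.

1.3602

With known mean μ and an Inverse-Gamma(α, β) prior on σ², the Normal likelihood is conjugate: posterior is Inv-Gamma(α + n/2, β + Σ(xᵢ−μ)²/2).
Posterior: Inv-Gamma(6.5 + 7/2, 7.2 + 15.524/2) = Inv-Gamma(10.00, 14.9620).
Mode = β/(α+1) = 14.9620/11.00 = 1.3602.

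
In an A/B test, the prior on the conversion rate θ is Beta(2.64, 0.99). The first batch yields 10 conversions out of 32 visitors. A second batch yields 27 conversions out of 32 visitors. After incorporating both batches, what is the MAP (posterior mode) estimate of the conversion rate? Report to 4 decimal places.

0.5888

The Beta prior is conjugate to a Binomial/Bernoulli likelihood; the update adds successes to α and failures to β.
After batch 1: Beta(2.64+10, 0.99+22) = Beta(12.64, 22.99).
After batch 2: Beta(12.64+27, 22.99+5) = Beta(39.64, 27.99).
Mode of Beta(a,b) for a,b>1 is (a−1)/(a+b−2) = 38.64/65.63 = 0.5888.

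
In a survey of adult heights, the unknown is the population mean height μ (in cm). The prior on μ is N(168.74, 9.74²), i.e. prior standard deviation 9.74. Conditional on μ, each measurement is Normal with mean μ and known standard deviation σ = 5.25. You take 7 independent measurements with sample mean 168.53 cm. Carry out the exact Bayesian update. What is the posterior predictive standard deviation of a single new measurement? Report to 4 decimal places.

5.5985

For Normal data with known variance σ², a Normal(μ₀, σ₀²) prior on μ is conjugate. Posterior precision = 1/σ₀² + n/σ²; posterior mean is the precision-weighted average of μ₀ and x̄.
σ₀² = 9.74² = 94.8676, σ² = 5.25² = 27.5625; σ² + n·σ₀² = 27.5625 + 7·94.8676 = 691.6357.
Posterior precision = 1/σ₀² + n/σ² = 1/94.8676 + 7/27.5625 = (σ² + n·σ₀²)/(σ₀²σ²) = 691.6357/(94.8676·27.5625); posterior variance σₙ² = σ₀²σ²/(σ² + n·σ₀²) = 94.8676·27.5625/691.6357 = 3.780586.
Predictive variance for one new observation = σₙ² + σ² = 94.8676·27.5625/691.6357 + 27.5625 = σ²·(σ₀² + 691.6357)/691.6357 = 27.5625·786.5033/691.6357 = 31.343086; SD = √(27.5625·786.5033/691.6357) = 5.5985.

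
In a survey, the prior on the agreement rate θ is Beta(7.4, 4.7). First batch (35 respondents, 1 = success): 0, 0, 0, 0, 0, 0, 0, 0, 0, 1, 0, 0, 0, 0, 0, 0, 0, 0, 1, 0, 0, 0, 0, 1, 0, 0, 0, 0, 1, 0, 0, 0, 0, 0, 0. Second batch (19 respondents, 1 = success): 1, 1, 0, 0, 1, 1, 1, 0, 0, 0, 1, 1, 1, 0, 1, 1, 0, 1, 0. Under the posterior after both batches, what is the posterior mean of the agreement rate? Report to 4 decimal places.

The Beta prior is conjugate to a Binomial/Bernoulli likelihood; the update adds successes to α and failures to β.
After batch 1: Beta(7.4+4, 4.7+31) = Beta(11.4, 35.7).
After batch 2: Beta(11.4+11, 35.7+8) = Beta(22.4, 43.7).
Posterior mean = α/(α+β) = 22.4/66.1 = 0.3389.

0.3389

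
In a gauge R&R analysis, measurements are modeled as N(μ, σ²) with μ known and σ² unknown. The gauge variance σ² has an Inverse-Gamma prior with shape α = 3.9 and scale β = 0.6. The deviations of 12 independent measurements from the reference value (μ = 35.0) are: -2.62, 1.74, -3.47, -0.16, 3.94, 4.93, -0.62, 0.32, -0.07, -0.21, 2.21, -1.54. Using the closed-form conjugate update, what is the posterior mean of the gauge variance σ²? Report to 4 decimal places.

3.9763

With known mean μ and an Inverse-Gamma(α, β) prior on σ², the Normal likelihood is conjugate: posterior is Inv-Gamma(α + n/2, β + Σ(xᵢ−μ)²/2).
Σ(xᵢ−μ)² = (-2.62)² + (1.74)² + (-3.47)² + (-0.16)² + (3.94)² + (4.93)² + (-0.62)² + (0.32)² + (-0.07)² + (-0.21)² + (2.21)² + (-1.54)² = 69.5785.
Posterior: Inv-Gamma(3.9 + 12/2, 0.6 + 69.5785/2) = Inv-Gamma(9.90, 35.38925).
E[σ²|data] = β/(α−1) = 35.38925/8.90 = 3.9763.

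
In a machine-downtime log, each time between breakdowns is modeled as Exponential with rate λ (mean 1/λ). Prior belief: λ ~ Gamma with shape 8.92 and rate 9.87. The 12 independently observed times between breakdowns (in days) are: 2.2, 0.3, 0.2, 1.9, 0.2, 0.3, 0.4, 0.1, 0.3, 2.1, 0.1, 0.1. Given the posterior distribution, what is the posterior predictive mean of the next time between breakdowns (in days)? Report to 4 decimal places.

0.9071

With a Gamma(shape α, rate β) prior on the exponential rate λ, the posterior after n observations with total T = Σxᵢ is Gamma(α+n, β+T).
Sum of observations T = 8.2 days; n = 12.
Posterior: Gamma(8.92+12, 9.87+8.2) = Gamma(20.92, 18.07).
The predictive distribution for the next observation is Lomax; its mean is β/(α−1) = 18.07/19.92 = 0.9071.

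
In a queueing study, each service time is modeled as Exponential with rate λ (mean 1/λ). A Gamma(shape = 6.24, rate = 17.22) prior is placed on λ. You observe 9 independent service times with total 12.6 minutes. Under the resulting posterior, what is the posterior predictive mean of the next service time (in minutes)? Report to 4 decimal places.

2.0941

With a Gamma(shape α, rate β) prior on the exponential rate λ, the posterior after n observations with total T = Σxᵢ is Gamma(α+n, β+T).
Posterior: Gamma(6.24+9, 17.22+12.6) = Gamma(15.24, 29.82).
The predictive distribution for the next observation is Lomax; its mean is β/(α−1) = 29.82/14.24 = 2.0941.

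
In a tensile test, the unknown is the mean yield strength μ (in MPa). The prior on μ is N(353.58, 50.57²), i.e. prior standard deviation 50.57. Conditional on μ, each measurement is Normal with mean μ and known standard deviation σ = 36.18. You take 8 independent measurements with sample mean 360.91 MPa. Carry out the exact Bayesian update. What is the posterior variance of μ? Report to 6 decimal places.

For Normal data with known variance σ², a Normal(μ₀, σ₀²) prior on μ is conjugate. Posterior precision = 1/σ₀² + n/σ²; posterior mean is the precision-weighted average of μ₀ and x̄.
σ₀² = 50.57² = 2557.3249, σ² = 36.18² = 1308.9924; σ² + n·σ₀² = 1308.9924 + 8·2557.3249 = 21767.5916.
Posterior precision = 1/σ₀² + n/σ² = 1/2557.3249 + 8/1308.9924 = (σ² + n·σ₀²)/(σ₀²σ²) = 21767.5916/(2557.3249·1308.9924); posterior variance σₙ² = σ₀²σ²/(σ² + n·σ₀²) = 2557.3249·1308.9924/21767.5916 = 153.784531.

153.784531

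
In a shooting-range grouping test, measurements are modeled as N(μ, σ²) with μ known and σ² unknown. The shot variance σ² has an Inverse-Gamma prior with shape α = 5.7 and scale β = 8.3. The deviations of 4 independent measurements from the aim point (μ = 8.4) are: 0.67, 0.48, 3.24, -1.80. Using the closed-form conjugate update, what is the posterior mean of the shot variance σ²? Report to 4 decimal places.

2.3147

With known mean μ and an Inverse-Gamma(α, β) prior on σ², the Normal likelihood is conjugate: posterior is Inv-Gamma(α + n/2, β + Σ(xᵢ−μ)²/2).
Σ(xᵢ−μ)² = (0.67)² + (0.48)² + (3.24)² + (-1.80)² = 14.4169.
Posterior: Inv-Gamma(5.7 + 4/2, 8.3 + 14.4169/2) = Inv-Gamma(7.70, 15.50845).
E[σ²|data] = β/(α−1) = 15.50845/6.70 = 2.3147.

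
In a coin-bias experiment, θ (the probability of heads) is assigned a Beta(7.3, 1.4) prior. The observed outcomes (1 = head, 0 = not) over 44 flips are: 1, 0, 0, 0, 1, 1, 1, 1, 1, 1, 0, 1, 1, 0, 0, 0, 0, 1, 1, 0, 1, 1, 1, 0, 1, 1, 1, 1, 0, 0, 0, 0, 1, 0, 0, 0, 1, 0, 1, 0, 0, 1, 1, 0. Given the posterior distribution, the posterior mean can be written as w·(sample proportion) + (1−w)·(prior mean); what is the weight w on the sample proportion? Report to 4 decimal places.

The Beta prior is conjugate to a Binomial/Bernoulli likelihood; the update adds successes to α and failures to β.
Posterior mean = (α₀+k)/(α₀+β₀+n) = [n/(α₀+β₀+n)]·(k/n) + [(α₀+β₀)/(α₀+β₀+n)]·α₀/(α₀+β₀), so only n and the prior enter the weight.
The weight on the data is w = n/(α₀+β₀+n) = 44/(7.3+1.4+44) = 44/52.7 = 0.8349.

0.8349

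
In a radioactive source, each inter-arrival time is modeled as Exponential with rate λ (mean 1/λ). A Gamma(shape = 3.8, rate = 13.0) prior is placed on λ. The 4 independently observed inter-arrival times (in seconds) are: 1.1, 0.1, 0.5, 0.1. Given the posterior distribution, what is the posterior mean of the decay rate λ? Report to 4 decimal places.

With a Gamma(shape α, rate β) prior on the exponential rate λ, the posterior after n observations with total T = Σxᵢ is Gamma(α+n, β+T).
Sum of observations T = 1.8 seconds; n = 4.
Posterior: Gamma(3.8+4, 13.0+1.8) = Gamma(7.8, 14.8).
Posterior mean of λ = α/β = 7.8/14.8 = 0.5270.

0.5270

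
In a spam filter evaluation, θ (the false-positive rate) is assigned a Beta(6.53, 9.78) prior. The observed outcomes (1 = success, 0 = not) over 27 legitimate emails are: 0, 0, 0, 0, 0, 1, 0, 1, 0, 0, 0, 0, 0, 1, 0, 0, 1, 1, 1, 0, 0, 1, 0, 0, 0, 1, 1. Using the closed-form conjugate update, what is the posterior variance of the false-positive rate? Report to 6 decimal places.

The Beta prior is conjugate to a Binomial/Bernoulli likelihood; the update adds successes to α and failures to β.
Posterior: Beta(α+k, β+n−k) = Beta(6.53+9, 9.78+18) = Beta(15.53, 27.78).
Var = αβ/((α+β)²(α+β+1)) = 15.53·27.78/(43.31²·44.31) = 0.005191.

0.005191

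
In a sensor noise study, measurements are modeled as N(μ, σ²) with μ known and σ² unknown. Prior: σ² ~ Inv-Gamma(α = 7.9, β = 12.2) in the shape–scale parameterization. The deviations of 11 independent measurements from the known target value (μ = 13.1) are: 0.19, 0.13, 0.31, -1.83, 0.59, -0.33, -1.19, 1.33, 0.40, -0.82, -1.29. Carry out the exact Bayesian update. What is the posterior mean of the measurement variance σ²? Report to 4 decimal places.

With known mean μ and an Inverse-Gamma(α, β) prior on σ², the Normal likelihood is conjugate: posterior is Inv-Gamma(α + n/2, β + Σ(xᵢ−μ)²/2).
Σ(xᵢ−μ)² = (0.19)² + (0.13)² + (0.31)² + (-1.83)² + (0.59)² + (-0.33)² + (-1.19)² + (1.33)² + (0.40)² + (-0.82)² + (-1.29)² = 9.6365.
Posterior: Inv-Gamma(7.9 + 11/2, 12.2 + 9.6365/2) = Inv-Gamma(13.40, 17.01825).
E[σ²|data] = β/(α−1) = 17.01825/12.40 = 1.3724.

1.3724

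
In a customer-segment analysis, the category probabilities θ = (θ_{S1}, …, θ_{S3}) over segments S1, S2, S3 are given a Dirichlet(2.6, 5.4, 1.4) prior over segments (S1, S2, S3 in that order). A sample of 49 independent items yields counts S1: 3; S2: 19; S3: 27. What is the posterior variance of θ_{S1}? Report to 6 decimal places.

The Dirichlet prior is conjugate to the Multinomial likelihood: each posterior αⱼ = prior αⱼ + observed count nⱼ.
Posterior concentration: (5.6, 24.4, 28.4), total = 58.4.
Var[θ_j] = α_j(Σα−α_j)/((Σα)²(Σα+1)) = 5.6·52.8/(58.4²·59.4) = 0.001460.

0.001460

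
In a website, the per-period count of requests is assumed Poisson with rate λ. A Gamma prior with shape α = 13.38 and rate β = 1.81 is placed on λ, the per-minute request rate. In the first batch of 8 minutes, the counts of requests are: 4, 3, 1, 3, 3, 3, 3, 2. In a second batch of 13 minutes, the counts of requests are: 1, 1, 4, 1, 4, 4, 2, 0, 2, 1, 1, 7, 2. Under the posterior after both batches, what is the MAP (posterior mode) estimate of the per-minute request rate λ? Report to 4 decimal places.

2.8224

With a Gamma(shape α, rate β) prior, the Poisson likelihood is conjugate: the posterior is Gamma(α + ΣXᵢ, β + n).
Batch 1: sum of counts S = 22 over n = 8 minutes.
After batch 1: Gamma(α+S, β+n) = Gamma(13.38+22, 1.81+8) = Gamma(35.38, 9.81).
Batch 2: sum of counts S = 30 over n = 13 minutes.
After batch 2: Gamma(α+S, β+n) = Gamma(35.38+30, 9.81+13) = Gamma(65.38, 22.81).
Mode of Gamma(α,β) for α≥1 is (α−1)/β = 64.38/22.81 = 2.8224.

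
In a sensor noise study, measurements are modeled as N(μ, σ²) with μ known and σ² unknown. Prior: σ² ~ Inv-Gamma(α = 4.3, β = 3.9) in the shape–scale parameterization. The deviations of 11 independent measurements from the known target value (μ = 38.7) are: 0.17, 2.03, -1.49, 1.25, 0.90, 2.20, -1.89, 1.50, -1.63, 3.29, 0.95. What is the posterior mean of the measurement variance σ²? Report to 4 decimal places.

2.3630

With known mean μ and an Inverse-Gamma(α, β) prior on σ², the Normal likelihood is conjugate: posterior is Inv-Gamma(α + n/2, β + Σ(xᵢ−μ)²/2).
Σ(xᵢ−μ)² = (0.17)² + (2.03)² + (-1.49)² + (1.25)² + (0.90)² + (2.20)² + (-1.89)² + (1.50)² + (-1.63)² + (3.29)² + (0.95)² = 33.7880.
Posterior: Inv-Gamma(4.3 + 11/2, 3.9 + 33.7880/2) = Inv-Gamma(9.80, 20.79400).
E[σ²|data] = β/(α−1) = 20.79400/8.80 = 2.3630.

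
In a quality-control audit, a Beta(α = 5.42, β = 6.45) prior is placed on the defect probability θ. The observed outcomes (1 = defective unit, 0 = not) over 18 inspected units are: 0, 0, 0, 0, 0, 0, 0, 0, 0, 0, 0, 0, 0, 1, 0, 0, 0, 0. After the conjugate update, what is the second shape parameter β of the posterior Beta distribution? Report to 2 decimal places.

23.45

The Beta prior is conjugate to a Binomial/Bernoulli likelihood; the update adds successes to α and failures to β.
Posterior: Beta(α+k, β+n−k) = Beta(5.42+1, 6.45+17) = Beta(6.42, 23.45).
Posterior β = 23.45.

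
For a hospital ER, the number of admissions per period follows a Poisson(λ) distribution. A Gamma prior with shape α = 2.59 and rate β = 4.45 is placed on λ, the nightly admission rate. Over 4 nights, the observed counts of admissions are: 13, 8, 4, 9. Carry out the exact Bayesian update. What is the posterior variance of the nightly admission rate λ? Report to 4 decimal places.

With a Gamma(shape α, rate β) prior, the Poisson likelihood is conjugate: the posterior is Gamma(α + ΣXᵢ, β + n).
Sum of counts S = 34 over n = 4 nights.
Posterior: Gamma(α+S, β+n) = Gamma(2.59+34, 4.45+4) = Gamma(36.59, 8.45).
Var = α/β² = 36.59/8.45² = 0.5124.

0.5124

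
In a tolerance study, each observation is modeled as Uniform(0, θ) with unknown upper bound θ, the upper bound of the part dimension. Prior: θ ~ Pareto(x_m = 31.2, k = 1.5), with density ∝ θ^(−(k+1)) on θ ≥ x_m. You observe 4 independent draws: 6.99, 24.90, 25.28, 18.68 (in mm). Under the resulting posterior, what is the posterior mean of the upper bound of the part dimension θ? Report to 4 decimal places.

38.1333

A Pareto(scale x_m, shape k) prior on the upper bound θ of Uniform(0, θ) is conjugate: posterior is Pareto(max(x_m, max xᵢ), k + n).
Sample maximum = 25.28; prior scale x_m = 31.2 → posterior scale = max = 31.20.
Posterior shape = 1.5 + 4 = 5.5.
E[θ|data] = k·x_m/(k−1) = 5.5·31.20/4.5 = 38.1333.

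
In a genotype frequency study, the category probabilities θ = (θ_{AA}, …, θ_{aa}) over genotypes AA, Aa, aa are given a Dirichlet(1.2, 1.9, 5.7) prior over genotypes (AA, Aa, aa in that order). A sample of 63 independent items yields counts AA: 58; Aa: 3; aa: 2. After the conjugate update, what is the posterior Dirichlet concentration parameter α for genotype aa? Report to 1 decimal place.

7.7

The Dirichlet prior is conjugate to the Multinomial likelihood: each posterior αⱼ = prior αⱼ + observed count nⱼ.
Posterior concentration: (59.2, 4.9, 7.7), total = 71.8.
α_{aa} = 5.7 + 2 = 7.7.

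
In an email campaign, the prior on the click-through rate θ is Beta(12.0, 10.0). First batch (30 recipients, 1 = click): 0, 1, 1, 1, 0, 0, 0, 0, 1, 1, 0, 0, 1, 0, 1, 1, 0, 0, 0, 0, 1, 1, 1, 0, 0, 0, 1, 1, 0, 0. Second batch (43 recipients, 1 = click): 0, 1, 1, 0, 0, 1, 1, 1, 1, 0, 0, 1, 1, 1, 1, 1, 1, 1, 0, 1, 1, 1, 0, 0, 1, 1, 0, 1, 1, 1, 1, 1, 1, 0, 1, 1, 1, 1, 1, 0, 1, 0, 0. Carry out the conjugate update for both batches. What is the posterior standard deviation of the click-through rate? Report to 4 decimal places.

The Beta prior is conjugate to a Binomial/Bernoulli likelihood; the update adds successes to α and failures to β.
After batch 1: Beta(12.0+13, 10.0+17) = Beta(25.0, 27.0).
After batch 2: Beta(25.0+30, 27.0+13) = Beta(55.0, 40.0).
Var = αβ/((α+β)²(α+β+1)) = 55.0·40.0/(95.0²·96.0) = 0.00253924; SD = √0.00253924 = 0.0504.

0.0504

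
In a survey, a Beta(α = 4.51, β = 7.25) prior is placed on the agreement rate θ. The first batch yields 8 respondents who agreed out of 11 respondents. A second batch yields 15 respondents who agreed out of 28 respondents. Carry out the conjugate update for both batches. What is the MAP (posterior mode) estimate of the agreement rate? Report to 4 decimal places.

The Beta prior is conjugate to a Binomial/Bernoulli likelihood; the update adds successes to α and failures to β.
After batch 1: Beta(4.51+8, 7.25+3) = Beta(12.51, 10.25).
After batch 2: Beta(12.51+15, 10.25+13) = Beta(27.51, 23.25).
Mode of Beta(a,b) for a,b>1 is (a−1)/(a+b−2) = 26.51/48.76 = 0.5437.

0.5437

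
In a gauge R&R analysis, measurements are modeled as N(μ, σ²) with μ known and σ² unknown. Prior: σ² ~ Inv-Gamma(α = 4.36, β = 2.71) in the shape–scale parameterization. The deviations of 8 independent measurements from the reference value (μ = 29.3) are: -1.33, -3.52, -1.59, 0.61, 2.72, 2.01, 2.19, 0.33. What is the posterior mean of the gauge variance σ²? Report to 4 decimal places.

With known mean μ and an Inverse-Gamma(α, β) prior on σ², the Normal likelihood is conjugate: posterior is Inv-Gamma(α + n/2, β + Σ(xᵢ−μ)²/2).
Σ(xᵢ−μ)² = (-1.33)² + (-3.52)² + (-1.59)² + (0.61)² + (2.72)² + (2.01)² + (2.19)² + (0.33)² = 33.4030.
Posterior: Inv-Gamma(4.36 + 8/2, 2.71 + 33.4030/2) = Inv-Gamma(8.36, 19.41150).
E[σ²|data] = β/(α−1) = 19.41150/7.36 = 2.6374.

2.6374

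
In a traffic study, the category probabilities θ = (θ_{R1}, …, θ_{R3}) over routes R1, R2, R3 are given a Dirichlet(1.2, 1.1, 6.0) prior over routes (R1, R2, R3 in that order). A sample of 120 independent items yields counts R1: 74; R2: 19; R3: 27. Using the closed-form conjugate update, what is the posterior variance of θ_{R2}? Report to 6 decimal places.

The Dirichlet prior is conjugate to the Multinomial likelihood: each posterior αⱼ = prior αⱼ + observed count nⱼ.
Posterior concentration: (75.2, 20.1, 33.0), total = 128.3.
Var[θ_j] = α_j(Σα−α_j)/((Σα)²(Σα+1)) = 20.1·108.2/(128.3²·129.3) = 0.001022.

0.001022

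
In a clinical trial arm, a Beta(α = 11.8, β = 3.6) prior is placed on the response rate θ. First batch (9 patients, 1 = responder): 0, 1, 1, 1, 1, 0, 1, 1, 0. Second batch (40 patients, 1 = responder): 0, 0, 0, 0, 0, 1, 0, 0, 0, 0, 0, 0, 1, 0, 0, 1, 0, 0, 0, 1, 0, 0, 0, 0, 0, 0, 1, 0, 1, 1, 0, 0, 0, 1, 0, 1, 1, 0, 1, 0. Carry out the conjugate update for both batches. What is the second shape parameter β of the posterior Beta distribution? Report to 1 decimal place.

The Beta prior is conjugate to a Binomial/Bernoulli likelihood; the update adds successes to α and failures to β.
After batch 1: Beta(11.8+6, 3.6+3) = Beta(17.8, 6.6).
After batch 2: Beta(17.8+11, 6.6+29) = Beta(28.8, 35.6).
Posterior β = 35.6.

35.6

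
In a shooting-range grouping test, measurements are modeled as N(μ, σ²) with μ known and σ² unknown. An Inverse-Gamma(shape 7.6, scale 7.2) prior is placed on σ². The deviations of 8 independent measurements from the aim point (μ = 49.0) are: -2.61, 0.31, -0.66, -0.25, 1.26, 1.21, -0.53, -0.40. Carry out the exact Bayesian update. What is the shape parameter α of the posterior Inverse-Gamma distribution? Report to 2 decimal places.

11.60

With known mean μ and an Inverse-Gamma(α, β) prior on σ², the Normal likelihood is conjugate: posterior is Inv-Gamma(α + n/2, β + Σ(xᵢ−μ)²/2).
Σ(xᵢ−μ)² = (-2.61)² + (0.31)² + (-0.66)² + (-0.25)² + (1.26)² + (1.21)² + (-0.53)² + (-0.40)² = 10.8989.
Posterior: Inv-Gamma(7.6 + 8/2, 7.2 + 10.8989/2) = Inv-Gamma(11.60, 12.64945).
Posterior α = 11.60.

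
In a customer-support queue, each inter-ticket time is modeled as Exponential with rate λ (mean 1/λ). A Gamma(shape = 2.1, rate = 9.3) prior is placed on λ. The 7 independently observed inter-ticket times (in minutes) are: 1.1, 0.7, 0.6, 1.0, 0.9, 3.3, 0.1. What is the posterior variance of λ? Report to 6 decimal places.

0.031488

With a Gamma(shape α, rate β) prior on the exponential rate λ, the posterior after n observations with total T = Σxᵢ is Gamma(α+n, β+T).
Sum of observations T = 7.7 minutes; n = 7.
Posterior: Gamma(2.1+7, 9.3+7.7) = Gamma(9.1, 17.0).
Var = α/β² = 0.031488.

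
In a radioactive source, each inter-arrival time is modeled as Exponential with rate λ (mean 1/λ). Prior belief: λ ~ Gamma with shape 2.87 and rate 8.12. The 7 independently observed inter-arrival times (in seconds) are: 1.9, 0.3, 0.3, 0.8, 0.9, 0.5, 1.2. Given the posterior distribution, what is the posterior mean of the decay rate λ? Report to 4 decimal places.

0.7040

With a Gamma(shape α, rate β) prior on the exponential rate λ, the posterior after n observations with total T = Σxᵢ is Gamma(α+n, β+T).
Sum of observations T = 5.9 seconds; n = 7.
Posterior: Gamma(2.87+7, 8.12+5.9) = Gamma(9.87, 14.02).
Posterior mean of λ = α/β = 9.87/14.02 = 0.7040.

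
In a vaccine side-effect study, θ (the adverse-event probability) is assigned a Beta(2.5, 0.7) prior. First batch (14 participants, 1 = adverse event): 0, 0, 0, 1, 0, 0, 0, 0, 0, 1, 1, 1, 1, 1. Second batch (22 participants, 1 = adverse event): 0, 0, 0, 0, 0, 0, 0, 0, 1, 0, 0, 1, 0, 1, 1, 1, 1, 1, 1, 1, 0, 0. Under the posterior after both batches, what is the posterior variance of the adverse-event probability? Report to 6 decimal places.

0.006148

The Beta prior is conjugate to a Binomial/Bernoulli likelihood; the update adds successes to α and failures to β.
After batch 1: Beta(2.5+6, 0.7+8) = Beta(8.5, 8.7).
After batch 2: Beta(8.5+9, 8.7+13) = Beta(17.5, 21.7).
Var = αβ/((α+β)²(α+β+1)) = 17.5·21.7/(39.2²·40.2) = 0.006148.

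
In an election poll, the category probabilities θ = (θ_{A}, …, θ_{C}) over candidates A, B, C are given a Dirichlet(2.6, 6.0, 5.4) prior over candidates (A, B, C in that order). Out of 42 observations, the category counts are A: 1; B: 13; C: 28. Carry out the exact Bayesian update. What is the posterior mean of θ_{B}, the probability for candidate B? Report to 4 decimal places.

0.3393

The Dirichlet prior is conjugate to the Multinomial likelihood: each posterior αⱼ = prior αⱼ + observed count nⱼ.
Posterior concentration: (3.6, 19.0, 33.4), total = 56.0.
E[θ_{B}|data] = α_{B}/Σα = 19.0/56.0 = 0.3393.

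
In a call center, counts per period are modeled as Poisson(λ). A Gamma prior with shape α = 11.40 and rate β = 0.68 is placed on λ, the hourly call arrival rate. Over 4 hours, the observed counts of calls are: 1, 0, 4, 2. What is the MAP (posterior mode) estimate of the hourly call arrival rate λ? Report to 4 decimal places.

With a Gamma(shape α, rate β) prior, the Poisson likelihood is conjugate: the posterior is Gamma(α + ΣXᵢ, β + n).
Sum of counts S = 7 over n = 4 hours.
Posterior: Gamma(α+S, β+n) = Gamma(11.40+7, 0.68+4) = Gamma(18.40, 4.68).
Mode of Gamma(α,β) for α≥1 is (α−1)/β = 17.40/4.68 = 3.7179.

3.7179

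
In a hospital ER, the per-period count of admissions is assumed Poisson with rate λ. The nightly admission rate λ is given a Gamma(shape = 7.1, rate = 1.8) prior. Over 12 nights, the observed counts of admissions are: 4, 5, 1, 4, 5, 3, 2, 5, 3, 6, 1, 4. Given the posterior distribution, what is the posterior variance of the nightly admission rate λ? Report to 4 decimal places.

0.2631

With a Gamma(shape α, rate β) prior, the Poisson likelihood is conjugate: the posterior is Gamma(α + ΣXᵢ, β + n).
Sum of counts S = 43 over n = 12 nights.
Posterior: Gamma(α+S, β+n) = Gamma(7.1+43, 1.8+12) = Gamma(50.1, 13.8).
Var = α/β² = 50.1/13.8² = 0.2631.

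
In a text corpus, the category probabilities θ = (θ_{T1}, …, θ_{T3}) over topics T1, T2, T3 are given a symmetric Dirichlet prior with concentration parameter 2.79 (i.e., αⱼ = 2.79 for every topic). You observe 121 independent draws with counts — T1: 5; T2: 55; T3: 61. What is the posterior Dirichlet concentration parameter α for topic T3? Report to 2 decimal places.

63.79

The Dirichlet prior is conjugate to the Multinomial likelihood: each posterior αⱼ = prior αⱼ + observed count nⱼ.
Posterior concentration: (7.79, 57.79, 63.79), total = 129.37.
α_{T3} = 2.79 + 61 = 63.79.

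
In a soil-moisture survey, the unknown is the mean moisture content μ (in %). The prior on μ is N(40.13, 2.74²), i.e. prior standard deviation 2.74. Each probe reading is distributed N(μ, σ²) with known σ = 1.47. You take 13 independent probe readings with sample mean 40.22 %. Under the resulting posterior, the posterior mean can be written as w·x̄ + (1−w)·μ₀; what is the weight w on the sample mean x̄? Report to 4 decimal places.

0.9783

For Normal data with known variance σ², a Normal(μ₀, σ₀²) prior on μ is conjugate. Posterior precision = 1/σ₀² + n/σ²; posterior mean is the precision-weighted average of μ₀ and x̄.
σ₀² = 2.74² = 7.5076, σ² = 1.47² = 2.1609. Prior precision 1/σ₀² = 1/7.5076; data precision n/σ² = 13/2.1609.
w = (n/σ²)/(1/σ₀² + n/σ²) = n·σ₀²/(σ² + n·σ₀²) = 13·7.5076/(2.1609 + 13·7.5076) = 97.5988/99.7597 = 0.9783.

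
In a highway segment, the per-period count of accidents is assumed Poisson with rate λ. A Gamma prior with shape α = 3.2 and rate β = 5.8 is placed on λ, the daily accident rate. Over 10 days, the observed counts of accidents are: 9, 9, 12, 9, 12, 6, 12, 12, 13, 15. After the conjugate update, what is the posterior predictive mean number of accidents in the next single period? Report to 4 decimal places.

7.1013

With a Gamma(shape α, rate β) prior, the Poisson likelihood is conjugate: the posterior is Gamma(α + ΣXᵢ, β + n).
Sum of counts S = 109 over n = 10 days.
Posterior: Gamma(α+S, β+n) = Gamma(3.2+109, 5.8+10) = Gamma(112.2, 15.8).
The predictive distribution for one future period is NegBinom with mean α/β = 7.1013.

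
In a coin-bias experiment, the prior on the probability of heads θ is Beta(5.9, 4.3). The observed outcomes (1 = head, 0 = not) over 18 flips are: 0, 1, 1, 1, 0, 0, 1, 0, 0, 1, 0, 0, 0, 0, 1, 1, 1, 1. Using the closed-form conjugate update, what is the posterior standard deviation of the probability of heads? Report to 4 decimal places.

0.0924

The Beta prior is conjugate to a Binomial/Bernoulli likelihood; the update adds successes to α and failures to β.
Posterior: Beta(α+k, β+n−k) = Beta(5.9+9, 4.3+9) = Beta(14.9, 13.3).
Var = αβ/((α+β)²(α+β+1)) = 14.9·13.3/(28.2²·29.2) = 0.00853408; SD = √0.00853408 = 0.0924.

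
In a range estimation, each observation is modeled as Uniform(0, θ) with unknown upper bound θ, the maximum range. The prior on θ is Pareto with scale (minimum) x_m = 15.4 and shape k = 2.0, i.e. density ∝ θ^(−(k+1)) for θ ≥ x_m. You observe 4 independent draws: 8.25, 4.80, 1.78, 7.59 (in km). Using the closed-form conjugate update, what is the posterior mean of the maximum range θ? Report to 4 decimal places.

A Pareto(scale x_m, shape k) prior on the upper bound θ of Uniform(0, θ) is conjugate: posterior is Pareto(max(x_m, max xᵢ), k + n).
Sample maximum = 8.25; prior scale x_m = 15.4 → posterior scale = max = 15.40.
Posterior shape = 2.0 + 4 = 6.0.
E[θ|data] = k·x_m/(k−1) = 6.0·15.40/5.0 = 18.4800.

18.4800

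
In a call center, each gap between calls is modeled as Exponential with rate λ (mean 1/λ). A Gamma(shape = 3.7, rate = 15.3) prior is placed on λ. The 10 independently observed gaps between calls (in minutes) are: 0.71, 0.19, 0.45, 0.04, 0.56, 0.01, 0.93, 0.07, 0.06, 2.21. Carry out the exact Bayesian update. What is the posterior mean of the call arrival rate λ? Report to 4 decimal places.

With a Gamma(shape α, rate β) prior on the exponential rate λ, the posterior after n observations with total T = Σxᵢ is Gamma(α+n, β+T).
Sum of observations T = 5.23 minutes; n = 10.
Posterior: Gamma(3.7+10, 15.3+5.23) = Gamma(13.7, 20.53).
Posterior mean of λ = α/β = 13.7/20.53 = 0.6673.

0.6673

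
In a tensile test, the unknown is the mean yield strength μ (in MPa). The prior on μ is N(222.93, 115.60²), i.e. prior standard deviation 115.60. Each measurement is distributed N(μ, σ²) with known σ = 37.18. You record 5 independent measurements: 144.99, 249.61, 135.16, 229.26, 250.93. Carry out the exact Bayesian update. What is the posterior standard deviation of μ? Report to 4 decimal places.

For Normal data with known variance σ², a Normal(μ₀, σ₀²) prior on μ is conjugate. Posterior precision = 1/σ₀² + n/σ²; posterior mean is the precision-weighted average of μ₀ and x̄.
σ₀² = 115.60² = 13363.36, σ² = 37.18² = 1382.3524; σ² + n·σ₀² = 1382.3524 + 5·13363.36 = 68199.1524.
Posterior precision = 1/σ₀² + n/σ² = 1/13363.36 + 5/1382.3524 = (σ² + n·σ₀²)/(σ₀²σ²) = 68199.1524/(13363.36·1382.3524); posterior variance σₙ² = σ₀²σ²/(σ² + n·σ₀²) = 13363.36·1382.3524/68199.1524 = 270.866603.
Posterior SD = √σₙ² = √(13363.36·1382.3524/68199.1524) = 16.4580.

16.4580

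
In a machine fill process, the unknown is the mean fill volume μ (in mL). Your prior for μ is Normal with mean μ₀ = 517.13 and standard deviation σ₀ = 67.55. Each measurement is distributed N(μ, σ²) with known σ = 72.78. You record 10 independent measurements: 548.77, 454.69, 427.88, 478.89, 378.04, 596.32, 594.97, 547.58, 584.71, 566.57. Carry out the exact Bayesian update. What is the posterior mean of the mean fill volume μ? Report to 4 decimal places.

517.7679

For Normal data with known variance σ², a Normal(μ₀, σ₀²) prior on μ is conjugate. Posterior precision = 1/σ₀² + n/σ²; posterior mean is the precision-weighted average of μ₀ and x̄.
Σxᵢ = 548.77 + 454.69 + 427.88 + 478.89 + 378.04 + 596.32 + 594.97 + 547.58 + 584.71 + 566.57 = 5178.42, so n·x̄ = 5178.42.
σ₀² = 67.55² = 4563.0025, σ² = 72.78² = 5296.9284; σ² + n·σ₀² = 5296.9284 + 10·4563.0025 = 50926.9534.
Posterior mean = (μ₀/σ₀² + n·x̄/σ²)/(1/σ₀² + n/σ²) = (σ²·μ₀ + σ₀²·n·x̄)/(σ² + n·σ₀²) = (5296.9284·517.13 + 4563.0025·5178.42)/50926.9534 = 26368343.989542/50926.9534 = 517.7679.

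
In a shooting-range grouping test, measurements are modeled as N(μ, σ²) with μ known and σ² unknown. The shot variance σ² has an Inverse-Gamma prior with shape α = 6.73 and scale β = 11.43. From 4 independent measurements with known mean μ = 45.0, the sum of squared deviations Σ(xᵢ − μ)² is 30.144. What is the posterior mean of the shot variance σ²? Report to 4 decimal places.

3.4285

With known mean μ and an Inverse-Gamma(α, β) prior on σ², the Normal likelihood is conjugate: posterior is Inv-Gamma(α + n/2, β + Σ(xᵢ−μ)²/2).
Posterior: Inv-Gamma(6.73 + 4/2, 11.43 + 30.144/2) = Inv-Gamma(8.73, 26.5020).
E[σ²|data] = β/(α−1) = 26.5020/7.73 = 3.4285.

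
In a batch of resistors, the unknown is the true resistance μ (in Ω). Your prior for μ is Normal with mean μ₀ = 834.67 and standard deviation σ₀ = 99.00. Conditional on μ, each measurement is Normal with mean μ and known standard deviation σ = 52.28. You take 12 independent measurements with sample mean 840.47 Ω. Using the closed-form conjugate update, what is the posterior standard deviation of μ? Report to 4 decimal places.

For Normal data with known variance σ², a Normal(μ₀, σ₀²) prior on μ is conjugate. Posterior precision = 1/σ₀² + n/σ²; posterior mean is the precision-weighted average of μ₀ and x̄.
σ₀² = 99.00² = 9801, σ² = 52.28² = 2733.1984; σ² + n·σ₀² = 2733.1984 + 12·9801 = 120345.1984.
Posterior precision = 1/σ₀² + n/σ² = 1/9801 + 12/2733.1984 = (σ² + n·σ₀²)/(σ₀²σ²) = 120345.1984/(9801·2733.1984); posterior variance σₙ² = σ₀²σ²/(σ² + n·σ₀²) = 9801·2733.1984/120345.1984 = 222.593655.
Posterior SD = √σₙ² = √(9801·2733.1984/120345.1984) = 14.9196.

14.9196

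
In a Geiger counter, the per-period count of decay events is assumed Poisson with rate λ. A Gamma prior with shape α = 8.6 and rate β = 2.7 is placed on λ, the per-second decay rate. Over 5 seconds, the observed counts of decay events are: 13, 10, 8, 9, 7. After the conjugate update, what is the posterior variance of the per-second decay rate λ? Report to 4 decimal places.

With a Gamma(shape α, rate β) prior, the Poisson likelihood is conjugate: the posterior is Gamma(α + ΣXᵢ, β + n).
Sum of counts S = 47 over n = 5 seconds.
Posterior: Gamma(α+S, β+n) = Gamma(8.6+47, 2.7+5) = Gamma(55.6, 7.7).
Var = α/β² = 55.6/7.7² = 0.9378.

0.9378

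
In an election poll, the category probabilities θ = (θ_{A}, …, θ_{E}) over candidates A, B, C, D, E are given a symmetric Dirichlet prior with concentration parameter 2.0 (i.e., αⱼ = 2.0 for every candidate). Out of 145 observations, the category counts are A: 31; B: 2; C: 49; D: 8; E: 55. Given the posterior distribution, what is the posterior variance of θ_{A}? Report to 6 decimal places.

The Dirichlet prior is conjugate to the Multinomial likelihood: each posterior αⱼ = prior αⱼ + observed count nⱼ.
Posterior concentration: (33.0, 4.0, 51.0, 10.0, 57.0), total = 155.0.
Var[θ_j] = α_j(Σα−α_j)/((Σα)²(Σα+1)) = 33.0·122.0/(155.0²·156.0) = 0.001074.

0.001074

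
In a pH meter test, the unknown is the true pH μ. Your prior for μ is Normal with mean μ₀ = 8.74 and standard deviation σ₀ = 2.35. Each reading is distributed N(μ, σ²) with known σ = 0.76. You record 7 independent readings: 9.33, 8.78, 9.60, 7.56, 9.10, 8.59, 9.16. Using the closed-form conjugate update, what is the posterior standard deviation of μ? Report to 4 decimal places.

For Normal data with known variance σ², a Normal(μ₀, σ₀²) prior on μ is conjugate. Posterior precision = 1/σ₀² + n/σ²; posterior mean is the precision-weighted average of μ₀ and x̄.
σ₀² = 2.35² = 5.5225, σ² = 0.76² = 0.5776; σ² + n·σ₀² = 0.5776 + 7·5.5225 = 39.2351.
Posterior precision = 1/σ₀² + n/σ² = 1/5.5225 + 7/0.5776 = (σ² + n·σ₀²)/(σ₀²σ²) = 39.2351/(5.5225·0.5776); posterior variance σₙ² = σ₀²σ²/(σ² + n·σ₀²) = 5.5225·0.5776/39.2351 = 0.081300.
Posterior SD = √σₙ² = √(5.5225·0.5776/39.2351) = 0.2851.

0.2851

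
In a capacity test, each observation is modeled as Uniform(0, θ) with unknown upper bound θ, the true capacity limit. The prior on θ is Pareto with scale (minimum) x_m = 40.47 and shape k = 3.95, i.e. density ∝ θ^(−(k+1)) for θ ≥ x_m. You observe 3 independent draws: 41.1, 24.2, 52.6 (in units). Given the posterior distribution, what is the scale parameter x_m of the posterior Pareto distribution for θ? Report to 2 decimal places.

52.60

A Pareto(scale x_m, shape k) prior on the upper bound θ of Uniform(0, θ) is conjugate: posterior is Pareto(max(x_m, max xᵢ), k + n).
Sample maximum = 52.6; prior scale x_m = 40.47 → posterior scale = max = 52.60.
Posterior shape = 3.95 + 3 = 6.95.
Posterior scale x_m = 52.60.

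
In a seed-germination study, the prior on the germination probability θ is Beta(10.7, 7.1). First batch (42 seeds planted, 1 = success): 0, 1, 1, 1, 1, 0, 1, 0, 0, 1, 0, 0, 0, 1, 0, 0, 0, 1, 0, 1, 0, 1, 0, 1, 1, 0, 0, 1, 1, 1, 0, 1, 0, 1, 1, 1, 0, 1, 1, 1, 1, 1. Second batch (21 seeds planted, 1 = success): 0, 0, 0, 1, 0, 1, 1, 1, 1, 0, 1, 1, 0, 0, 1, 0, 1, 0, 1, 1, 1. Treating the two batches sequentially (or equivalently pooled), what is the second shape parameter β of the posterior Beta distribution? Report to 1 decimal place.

34.1

The Beta prior is conjugate to a Binomial/Bernoulli likelihood; the update adds successes to α and failures to β.
After batch 1: Beta(10.7+24, 7.1+18) = Beta(34.7, 25.1).
After batch 2: Beta(34.7+12, 25.1+9) = Beta(46.7, 34.1).
Posterior β = 34.1.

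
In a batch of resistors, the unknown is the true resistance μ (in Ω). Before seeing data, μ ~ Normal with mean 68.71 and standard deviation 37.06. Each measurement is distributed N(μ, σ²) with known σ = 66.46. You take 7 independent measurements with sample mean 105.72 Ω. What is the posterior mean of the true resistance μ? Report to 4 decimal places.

For Normal data with known variance σ², a Normal(μ₀, σ₀²) prior on μ is conjugate. Posterior precision = 1/σ₀² + n/σ²; posterior mean is the precision-weighted average of μ₀ and x̄.
n·x̄ = 7·105.72 = 740.04.
σ₀² = 37.06² = 1373.4436, σ² = 66.46² = 4416.9316; σ² + n·σ₀² = 4416.9316 + 7·1373.4436 = 14031.0368.
Posterior mean = (μ₀/σ₀² + n·x̄/σ²)/(1/σ₀² + n/σ²) = (σ²·μ₀ + σ₀²·n·x̄)/(σ² + n·σ₀²) = (4416.9316·68.71 + 1373.4436·740.04)/14031.0368 = 1319890.57198/14031.0368 = 94.0694.

94.0694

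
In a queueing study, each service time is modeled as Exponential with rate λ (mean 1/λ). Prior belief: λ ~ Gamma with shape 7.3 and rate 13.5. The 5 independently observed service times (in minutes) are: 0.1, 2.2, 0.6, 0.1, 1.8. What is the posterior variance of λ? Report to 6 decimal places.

0.036728

With a Gamma(shape α, rate β) prior on the exponential rate λ, the posterior after n observations with total T = Σxᵢ is Gamma(α+n, β+T).
Sum of observations T = 4.8 minutes; n = 5.
Posterior: Gamma(7.3+5, 13.5+4.8) = Gamma(12.3, 18.3).
Var = α/β² = 0.036728.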